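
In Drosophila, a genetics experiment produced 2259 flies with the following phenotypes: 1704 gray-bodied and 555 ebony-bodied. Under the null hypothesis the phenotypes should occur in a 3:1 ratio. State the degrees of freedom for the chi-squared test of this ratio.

A goodness-of-fit test with 2 phenotype classes has df = 2 − 1 = 1.

1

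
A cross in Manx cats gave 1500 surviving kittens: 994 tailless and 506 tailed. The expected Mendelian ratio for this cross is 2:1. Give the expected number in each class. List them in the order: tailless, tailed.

Total ratio parts = 3. Expected numbers out of 1500:
  tailless: 1500 × 2/3 = 1000
  tailed: 1500 × 1/3 = 500

1000, 500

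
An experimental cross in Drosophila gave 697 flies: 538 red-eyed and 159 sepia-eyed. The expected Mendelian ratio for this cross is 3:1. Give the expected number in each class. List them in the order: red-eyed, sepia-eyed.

522.75, 174.25

Expected counts for N = 697 under a 3:1 ratio (total parts = 4):
  red-eyed: 697 × 3/4 = 522.75
  sepia-eyed: 697 × 1/4 = 174.25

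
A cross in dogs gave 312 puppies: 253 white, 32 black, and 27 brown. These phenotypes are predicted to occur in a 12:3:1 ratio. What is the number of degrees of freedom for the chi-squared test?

2

A goodness-of-fit test with 3 phenotype classes has df = 3 − 1 = 2.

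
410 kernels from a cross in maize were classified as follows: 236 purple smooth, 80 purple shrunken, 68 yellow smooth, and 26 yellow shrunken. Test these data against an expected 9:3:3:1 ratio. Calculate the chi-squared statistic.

1.282

The 9:3:3:1 ratio has 16 parts, so with N = 410 the expected counts are:
  purple smooth: 410 × 9/16 = 230.625
  purple shrunken: 410 × 3/16 = 76.875
  yellow smooth: 410 × 3/16 = 76.875
  yellow shrunken: 410 × 1/16 = 25.625
χ² = Σ (O − E)² / E
  purple smooth: (236 − 230.625)² / 230.625 = 0.1253
  purple shrunken: (80 − 76.875)² / 76.875 = 0.1270
  yellow smooth: (68 − 76.875)² / 76.875 = 1.0246
  yellow shrunken: (26 − 25.625)² / 25.625 = 0.0055
χ² = 0.1253 + 0.1270 + 1.0246 + 0.0055 = 1.2824 ≈ 1.282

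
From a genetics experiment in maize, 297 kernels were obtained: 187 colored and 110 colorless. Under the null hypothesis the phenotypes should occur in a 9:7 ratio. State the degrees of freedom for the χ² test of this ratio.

1

A goodness-of-fit test with 2 phenotype classes has df = 2 − 1 = 1.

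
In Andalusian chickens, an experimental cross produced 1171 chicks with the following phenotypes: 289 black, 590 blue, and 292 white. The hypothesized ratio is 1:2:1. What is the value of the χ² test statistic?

0.085

The 1:2:1 ratio has 4 parts, so with N = 1171 the expected counts are:
  black: 1171 × 1/4 = 292.75
  blue: 1171 × 2/4 = 585.5
  white: 1171 × 1/4 = 292.75
χ² = Σ (O − E)² / E
  black: (289 − 292.75)² / 292.75 = 0.0480
  blue: (590 − 585.5)² / 585.5 = 0.0346
  white: (292 − 292.75)² / 292.75 = 0.0019
χ² = 0.0480 + 0.0346 + 0.0019 = 0.0845 ≈ 0.085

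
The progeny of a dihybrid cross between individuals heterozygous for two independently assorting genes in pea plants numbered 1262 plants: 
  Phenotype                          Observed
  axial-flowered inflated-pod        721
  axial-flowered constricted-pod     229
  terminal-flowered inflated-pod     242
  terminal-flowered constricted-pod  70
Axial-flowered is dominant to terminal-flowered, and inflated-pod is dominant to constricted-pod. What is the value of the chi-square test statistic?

1.541

A dihybrid F₂ with independent assortment and complete dominance at both loci gives a 9:3:3:1 phenotypic ratio.
Expected counts for N = 1262 under a 9:3:3:1 ratio (total parts = 16):
  axial-flowered inflated-pod: 1262 × 9/16 = 709.875
  axial-flowered constricted-pod: 1262 × 3/16 = 236.625
  terminal-flowered inflated-pod: 1262 × 3/16 = 236.625
  terminal-flowered constricted-pod: 1262 × 1/16 = 78.875
χ² = Σ (O − E)² / E
  axial-flowered inflated-pod: (721 − 709.875)² / 709.875 = 0.1743
  axial-flowered constricted-pod: (229 − 236.625)² / 236.625 = 0.2457
  terminal-flowered inflated-pod: (242 − 236.625)² / 236.625 = 0.1221
  terminal-flowered constricted-pod: (70 − 78.875)² / 78.875 = 0.9986
χ² = 0.1743 + 0.2457 + 0.1221 + 0.9986 = 1.5407 ≈ 1.541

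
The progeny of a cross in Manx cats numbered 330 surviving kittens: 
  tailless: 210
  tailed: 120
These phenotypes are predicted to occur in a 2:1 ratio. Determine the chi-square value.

The 2:1 ratio has 3 parts, so with N = 330 the expected counts are:
  tailless: 330 × 2/3 = 220
  tailed: 330 × 1/3 = 110
χ² = Σ (O − E)² / E
  tailless: (210 − 220)² / 220 = 0.4545
  tailed: (120 − 110)² / 110 = 0.9091
χ² = 0.4545 + 0.9091 = 1.3636 ≈ 1.364

1.364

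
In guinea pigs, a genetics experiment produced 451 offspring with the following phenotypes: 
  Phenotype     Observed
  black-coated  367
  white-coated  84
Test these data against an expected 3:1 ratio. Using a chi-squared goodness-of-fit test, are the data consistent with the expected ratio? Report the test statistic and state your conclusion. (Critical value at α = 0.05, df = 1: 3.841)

Expected counts for N = 451 under a 3:1 ratio (total parts = 4):
  black-coated: 451 × 3/4 = 338.25
  white-coated: 451 × 1/4 = 112.75
χ² = Σ (O − E)² / E
  black-coated: (367 − 338.25)² / 338.25 = 2.4436
  white-coated: (84 − 112.75)² / 112.75 = 7.3309
χ² = 2.4436 + 7.3309 = 9.7745 ≈ 9.775
Degrees of freedom = 2 − 1 = 1; critical value at α = 0.05 is 3.841.
Since 9.775 > 3.841, we reject the null hypothesis — the data do not fit the 3:1 ratio.

9.775; not consistent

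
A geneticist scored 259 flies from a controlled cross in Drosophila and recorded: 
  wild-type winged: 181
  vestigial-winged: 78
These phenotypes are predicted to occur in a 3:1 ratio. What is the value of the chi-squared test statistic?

3.615

Total ratio parts = 4. Expected numbers out of 259:
  wild-type winged: 259 × 3/4 = 194.25
  vestigial-winged: 259 × 1/4 = 64.75
χ² = Σ (O − E)² / E
  wild-type winged: (181 − 194.25)² / 194.25 = 0.9038
  vestigial-winged: (78 − 64.75)² / 64.75 = 2.7114
χ² = 0.9038 + 2.7114 = 3.6152 ≈ 3.615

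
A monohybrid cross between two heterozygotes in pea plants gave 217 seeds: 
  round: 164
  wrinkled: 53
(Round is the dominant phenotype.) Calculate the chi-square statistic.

0.038

For a monohybrid cross between heterozygotes with complete dominance, the expected phenotypic ratio is 3:1.
Under the 3:1 hypothesis (Σ ratio = 4, N = 217):
  round: 217 × 3/4 = 162.75
  wrinkled: 217 × 1/4 = 54.25
χ² = Σ (O − E)² / E
  round: (164 − 162.75)² / 162.75 = 0.0096
  wrinkled: (53 − 54.25)² / 54.25 = 0.0288
χ² = 0.0096 + 0.0288 = 0.0384 ≈ 0.038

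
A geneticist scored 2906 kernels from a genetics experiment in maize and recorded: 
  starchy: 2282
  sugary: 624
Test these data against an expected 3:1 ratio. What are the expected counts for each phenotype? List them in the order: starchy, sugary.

The 3:1 ratio has 4 parts, so with N = 2906 the expected counts are:
  starchy: 2906 × 3/4 = 2179.5
  sugary: 2906 × 1/4 = 726.5

2179.5, 726.5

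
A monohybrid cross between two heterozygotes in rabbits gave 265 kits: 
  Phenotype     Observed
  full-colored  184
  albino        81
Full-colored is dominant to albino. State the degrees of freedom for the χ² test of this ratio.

1

For a monohybrid cross between heterozygotes with complete dominance, the expected phenotypic ratio is 3:1.
A goodness-of-fit test with 2 phenotype classes has df = 2 − 1 = 1.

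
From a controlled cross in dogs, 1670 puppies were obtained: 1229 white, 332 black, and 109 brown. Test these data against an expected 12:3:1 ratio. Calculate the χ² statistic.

1.784

Expected counts for N = 1670 under a 12:3:1 ratio (total parts = 16):
  white: 1670 × 12/16 = 1252.5
  black: 1670 × 3/16 = 313.125
  brown: 1670 × 1/16 = 104.375
χ² = Σ (O − E)² / E
  white: (1229 − 1252.5)² / 1252.5 = 0.4409
  black: (332 − 313.125)² / 313.125 = 1.1378
  brown: (109 − 104.375)² / 104.375 = 0.2049
χ² = 0.4409 + 1.1378 + 0.2049 = 1.7836 ≈ 1.784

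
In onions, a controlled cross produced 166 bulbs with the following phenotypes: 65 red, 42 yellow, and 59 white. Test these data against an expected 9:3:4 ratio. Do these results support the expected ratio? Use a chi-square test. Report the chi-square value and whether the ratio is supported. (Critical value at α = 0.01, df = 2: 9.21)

19.802; not consistent

Under the 9:3:4 hypothesis (Σ ratio = 16, N = 166):
  red: 166 × 9/16 = 93.375
  yellow: 166 × 3/16 = 31.125
  white: 166 × 4/16 = 41.5
χ² = Σ (O − E)² / E
  red: (65 − 93.375)² / 93.375 = 8.6227
  yellow: (42 − 31.125)² / 31.125 = 3.7997
  white: (59 − 41.5)² / 41.5 = 7.3795
χ² = 8.6227 + 3.7997 + 7.3795 = 19.8019 ≈ 19.802
Degrees of freedom = 3 − 1 = 2; critical value at α = 0.01 is 9.21.
Since 19.802 > 9.21, we reject the null hypothesis — the data do not fit the 9:3:4 ratio.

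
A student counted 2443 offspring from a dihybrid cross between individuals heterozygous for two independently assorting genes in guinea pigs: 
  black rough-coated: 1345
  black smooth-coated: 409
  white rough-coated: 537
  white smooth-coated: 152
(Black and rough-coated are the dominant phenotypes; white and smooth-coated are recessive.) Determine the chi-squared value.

19.481

A dihybrid F₂ with independent assortment and complete dominance at both loci gives a 9:3:3:1 phenotypic ratio.
Expected counts for N = 2443 under a 9:3:3:1 ratio (total parts = 16):
  black rough-coated: 2443 × 9/16 = 1374.1875
  black smooth-coated: 2443 × 3/16 = 458.0625
  white rough-coated: 2443 × 3/16 = 458.0625
  white smooth-coated: 2443 × 1/16 = 152.6875
χ² = Σ (O − E)² / E
  black rough-coated: (1345 − 1374.1875)² / 1374.1875 = 0.6199
  black smooth-coated: (409 − 458.0625)² / 458.0625 = 5.2550
  white rough-coated: (537 − 458.0625)² / 458.0625 = 13.6032
  white smooth-coated: (152 − 152.6875)² / 152.6875 = 0.0031
χ² = 0.6199 + 5.2550 + 13.6032 + 0.0031 = 19.4812 ≈ 19.481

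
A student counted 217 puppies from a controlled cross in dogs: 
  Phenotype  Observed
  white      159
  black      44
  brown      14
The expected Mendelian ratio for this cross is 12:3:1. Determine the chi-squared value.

0.370

Total ratio parts = 16. Expected numbers out of 217:
  white: 217 × 12/16 = 162.75
  black: 217 × 3/16 = 40.6875
  brown: 217 × 1/16 = 13.5625
χ² = Σ (O − E)² / E
  white: (159 − 162.75)² / 162.75 = 0.0864
  black: (44 − 40.6875)² / 40.6875 = 0.2697
  brown: (14 − 13.5625)² / 13.5625 = 0.0141
χ² = 0.0864 + 0.2697 + 0.0141 = 0.3702 ≈ 0.370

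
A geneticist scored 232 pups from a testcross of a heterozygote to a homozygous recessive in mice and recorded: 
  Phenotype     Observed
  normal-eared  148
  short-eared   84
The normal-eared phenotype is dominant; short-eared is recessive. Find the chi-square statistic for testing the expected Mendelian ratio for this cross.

A testcross of a heterozygote (Aa × aa) gives a 1:1 phenotypic ratio.
Total ratio parts = 2. Expected numbers out of 232:
  normal-eared: 232 × 1/2 = 116
  short-eared: 232 × 1/2 = 116
χ² = Σ (O − E)² / E
  normal-eared: (148 − 116)² / 116 = 8.8276
  short-eared: (84 − 116)² / 116 = 8.8276
χ² = 8.8276 + 8.8276 = 17.6552 ≈ 17.655

17.655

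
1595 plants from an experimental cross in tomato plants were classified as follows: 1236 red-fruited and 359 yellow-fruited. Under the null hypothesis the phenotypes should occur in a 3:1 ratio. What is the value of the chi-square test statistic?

5.283

Under the 3:1 hypothesis (Σ ratio = 4, N = 1595):
  red-fruited: 1595 × 3/4 = 1196.25
  yellow-fruited: 1595 × 1/4 = 398.75
χ² = Σ (O − E)² / E
  red-fruited: (1236 − 1196.25)² / 1196.25 = 1.3208
  yellow-fruited: (359 − 398.75)² / 398.75 = 3.9625
χ² = 1.3208 + 3.9625 = 5.2833 ≈ 5.283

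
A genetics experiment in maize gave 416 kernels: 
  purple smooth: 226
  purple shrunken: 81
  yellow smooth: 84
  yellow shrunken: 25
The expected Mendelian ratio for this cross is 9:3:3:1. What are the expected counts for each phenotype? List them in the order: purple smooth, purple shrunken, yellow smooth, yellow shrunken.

234, 78, 78, 26

Expected counts for N = 416 under a 9:3:3:1 ratio (total parts = 16):
  purple smooth: 416 × 9/16 = 234
  purple shrunken: 416 × 3/16 = 78
  yellow smooth: 416 × 3/16 = 78
  yellow shrunken: 416 × 1/16 = 26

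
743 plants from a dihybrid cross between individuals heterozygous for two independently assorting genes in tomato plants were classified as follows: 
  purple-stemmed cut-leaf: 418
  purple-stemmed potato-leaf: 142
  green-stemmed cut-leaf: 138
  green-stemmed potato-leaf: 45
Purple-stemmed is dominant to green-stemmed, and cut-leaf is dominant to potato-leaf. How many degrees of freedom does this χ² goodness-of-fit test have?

A dihybrid F₂ with independent assortment and complete dominance at both loci gives a 9:3:3:1 phenotypic ratio.
A goodness-of-fit test with 4 phenotype classes has df = 4 − 1 = 3.

3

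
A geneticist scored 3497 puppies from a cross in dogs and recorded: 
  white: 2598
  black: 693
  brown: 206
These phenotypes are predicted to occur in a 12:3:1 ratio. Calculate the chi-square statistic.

3.079

The 12:3:1 ratio has 16 parts, so with N = 3497 the expected counts are:
  white: 3497 × 12/16 = 2622.75
  black: 3497 × 3/16 = 655.6875
  brown: 3497 × 1/16 = 218.5625
χ² = Σ (O − E)² / E
  white: (2598 − 2622.75)² / 2622.75 = 0.2336
  black: (693 − 655.6875)² / 655.6875 = 2.1233
  brown: (206 − 218.5625)² / 218.5625 = 0.7221
χ² = 0.2336 + 2.1233 + 0.7221 = 3.079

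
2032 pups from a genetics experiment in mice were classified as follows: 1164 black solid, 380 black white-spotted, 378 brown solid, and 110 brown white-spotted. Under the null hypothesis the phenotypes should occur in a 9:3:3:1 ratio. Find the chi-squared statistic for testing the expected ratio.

Under the 9:3:3:1 hypothesis (Σ ratio = 16, N = 2032):
  black solid: 2032 × 9/16 = 1143
  black white-spotted: 2032 × 3/16 = 381
  brown solid: 2032 × 3/16 = 381
  brown white-spotted: 2032 × 1/16 = 127
χ² = Σ (O − E)² / E
  black solid: (1164 − 1143)² / 1143 = 0.3858
  black white-spotted: (380 − 381)² / 381 = 0.0026
  brown solid: (378 − 381)² / 381 = 0.0236
  brown white-spotted: (110 − 127)² / 127 = 2.2756
χ² = 0.3858 + 0.0026 + 0.0236 + 2.2756 = 2.6876 ≈ 2.688

2.688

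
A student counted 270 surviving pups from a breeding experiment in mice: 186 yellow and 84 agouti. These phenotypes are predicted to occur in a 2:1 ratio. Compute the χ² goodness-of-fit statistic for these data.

0.600

Under the 2:1 hypothesis (Σ ratio = 3, N = 270):
  yellow: 270 × 2/3 = 180
  agouti: 270 × 1/3 = 90
χ² = Σ (O − E)² / E
  yellow: (186 − 180)² / 180 = 0.2000
  agouti: (84 − 90)² / 90 = 0.4000
χ² = 0.2000 + 0.4000 = 0.600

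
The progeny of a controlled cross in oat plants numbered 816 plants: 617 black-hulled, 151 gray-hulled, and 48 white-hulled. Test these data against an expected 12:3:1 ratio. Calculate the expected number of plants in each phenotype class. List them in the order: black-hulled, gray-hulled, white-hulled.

612, 153, 51

Expected counts for N = 816 under a 12:3:1 ratio (total parts = 16):
  black-hulled: 816 × 12/16 = 612
  gray-hulled: 816 × 3/16 = 153
  white-hulled: 816 × 1/16 = 51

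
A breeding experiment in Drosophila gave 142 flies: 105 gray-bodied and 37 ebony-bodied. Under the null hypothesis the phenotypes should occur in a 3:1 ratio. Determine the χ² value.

0.085

Under the 3:1 hypothesis (Σ ratio = 4, N = 142):
  gray-bodied: 142 × 3/4 = 106.5
  ebony-bodied: 142 × 1/4 = 35.5
χ² = Σ (O − E)² / E
  gray-bodied: (105 − 106.5)² / 106.5 = 0.0211
  ebony-bodied: (37 − 35.5)² / 35.5 = 0.0634
χ² = 0.0211 + 0.0634 = 0.0845 ≈ 0.085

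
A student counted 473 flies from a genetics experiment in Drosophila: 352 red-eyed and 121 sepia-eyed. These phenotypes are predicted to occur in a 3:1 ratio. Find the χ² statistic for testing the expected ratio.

Total ratio parts = 4. Expected numbers out of 473:
  red-eyed: 473 × 3/4 = 354.75
  sepia-eyed: 473 × 1/4 = 118.25
χ² = Σ (O − E)² / E
  red-eyed: (352 − 354.75)² / 354.75 = 0.0213
  sepia-eyed: (121 − 118.25)² / 118.25 = 0.0640
χ² = 0.0213 + 0.0640 = 0.0853 ≈ 0.085

0.085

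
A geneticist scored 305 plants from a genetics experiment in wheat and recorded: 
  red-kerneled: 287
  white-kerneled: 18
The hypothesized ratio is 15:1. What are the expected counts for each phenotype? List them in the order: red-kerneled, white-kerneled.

285.9375, 19.0625

Expected counts for N = 305 under a 15:1 ratio (total parts = 16):
  red-kerneled: 305 × 15/16 = 285.9375
  white-kerneled: 305 × 1/16 = 19.0625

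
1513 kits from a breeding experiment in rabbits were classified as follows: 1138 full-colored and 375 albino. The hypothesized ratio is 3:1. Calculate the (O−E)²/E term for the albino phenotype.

The 3:1 ratio has 4 parts, so with N = 1513 the expected counts are:
  full-colored: 1513 × 3/4 = 1134.75
  albino: 1513 × 1/4 = 378.25
Contribution of albino: (375 − 378.25)² / 378.25 = 0.0279

0.028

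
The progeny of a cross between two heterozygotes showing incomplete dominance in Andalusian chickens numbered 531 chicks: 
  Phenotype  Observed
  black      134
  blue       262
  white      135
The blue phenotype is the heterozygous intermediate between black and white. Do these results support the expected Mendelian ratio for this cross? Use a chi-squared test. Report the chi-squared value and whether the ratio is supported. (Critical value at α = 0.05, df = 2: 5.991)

0.096; consistent

With incomplete dominance, a heterozygote × heterozygote cross gives a 1:2:1 phenotypic ratio.
Under the 1:2:1 hypothesis (Σ ratio = 4, N = 531):
  black: 531 × 1/4 = 132.75
  blue: 531 × 2/4 = 265.5
  white: 531 × 1/4 = 132.75
χ² = Σ (O − E)² / E
  black: (134 − 132.75)² / 132.75 = 0.0118
  blue: (262 − 265.5)² / 265.5 = 0.0461
  white: (135 − 132.75)² / 132.75 = 0.0381
χ² = 0.0118 + 0.0461 + 0.0381 = 0.096
Degrees of freedom = 3 − 1 = 2; critical value at α = 0.05 is 5.991.
Since 0.096 < 5.991, we fail to reject the null hypothesis — the data are consistent with the 1:2:1 ratio.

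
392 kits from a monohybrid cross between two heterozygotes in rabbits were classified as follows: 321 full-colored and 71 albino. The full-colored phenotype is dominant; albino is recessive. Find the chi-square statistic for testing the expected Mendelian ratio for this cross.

For a monohybrid cross between heterozygotes with complete dominance, the expected phenotypic ratio is 3:1.
Expected counts for N = 392 under a 3:1 ratio (total parts = 4):
  full-colored: 392 × 3/4 = 294
  albino: 392 × 1/4 = 98
χ² = Σ (O − E)² / E
  full-colored: (321 − 294)² / 294 = 2.4796
  albino: (71 − 98)² / 98 = 7.4388
χ² = 2.4796 + 7.4388 = 9.9184 ≈ 9.918

9.918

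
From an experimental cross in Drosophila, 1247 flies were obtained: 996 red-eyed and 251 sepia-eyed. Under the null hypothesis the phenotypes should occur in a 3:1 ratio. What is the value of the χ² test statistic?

15.784

Under the 3:1 hypothesis (Σ ratio = 4, N = 1247):
  red-eyed: 1247 × 3/4 = 935.25
  sepia-eyed: 1247 × 1/4 = 311.75
χ² = Σ (O − E)² / E
  red-eyed: (996 − 935.25)² / 935.25 = 3.9461
  sepia-eyed: (251 − 311.75)² / 311.75 = 11.8382
χ² = 3.9461 + 11.8382 = 15.7843 ≈ 15.784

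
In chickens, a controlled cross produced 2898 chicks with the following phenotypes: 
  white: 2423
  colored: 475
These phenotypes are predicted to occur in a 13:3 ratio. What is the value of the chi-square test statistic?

10.589

Under the 13:3 hypothesis (Σ ratio = 16, N = 2898):
  white: 2898 × 13/16 = 2354.625
  colored: 2898 × 3/16 = 543.375
χ² = Σ (O − E)² / E
  white: (2423 − 2354.625)² / 2354.625 = 1.9855
  colored: (475 − 543.375)² / 543.375 = 8.6039
χ² = 1.9855 + 8.6039 = 10.5894 ≈ 10.589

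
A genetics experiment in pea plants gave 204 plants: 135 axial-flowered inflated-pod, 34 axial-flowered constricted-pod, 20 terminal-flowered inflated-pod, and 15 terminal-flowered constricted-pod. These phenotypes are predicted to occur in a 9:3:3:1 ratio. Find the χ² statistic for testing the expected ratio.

Under the 9:3:3:1 hypothesis (Σ ratio = 16, N = 204):
  axial-flowered inflated-pod: 204 × 9/16 = 114.75
  axial-flowered constricted-pod: 204 × 3/16 = 38.25
  terminal-flowered inflated-pod: 204 × 3/16 = 38.25
  terminal-flowered constricted-pod: 204 × 1/16 = 12.75
χ² = Σ (O − E)² / E
  axial-flowered inflated-pod: (135 − 114.75)² / 114.75 = 3.5735
  axial-flowered constricted-pod: (34 − 38.25)² / 38.25 = 0.4722
  terminal-flowered inflated-pod: (20 − 38.25)² / 38.25 = 8.7075
  terminal-flowered constricted-pod: (15 − 12.75)² / 12.75 = 0.3971
χ² = 3.5735 + 0.4722 + 8.7075 + 0.3971 = 13.1503 ≈ 13.150

13.150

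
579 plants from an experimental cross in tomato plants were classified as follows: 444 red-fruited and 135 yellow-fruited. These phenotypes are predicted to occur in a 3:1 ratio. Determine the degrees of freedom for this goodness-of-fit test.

1

A goodness-of-fit test with 2 phenotype classes has df = 2 − 1 = 1.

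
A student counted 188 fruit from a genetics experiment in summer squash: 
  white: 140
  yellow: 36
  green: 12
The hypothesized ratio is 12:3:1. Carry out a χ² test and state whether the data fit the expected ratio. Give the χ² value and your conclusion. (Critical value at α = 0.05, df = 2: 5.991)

0.028; consistent

Under the 12:3:1 hypothesis (Σ ratio = 16, N = 188):
  white: 188 × 12/16 = 141
  yellow: 188 × 3/16 = 35.25
  green: 188 × 1/16 = 11.75
χ² = Σ (O − E)² / E
  white: (140 − 141)² / 141 = 0.0071
  yellow: (36 − 35.25)² / 35.25 = 0.0160
  green: (12 − 11.75)² / 11.75 = 0.0053
χ² = 0.0071 + 0.0160 + 0.0053 = 0.0284 ≈ 0.028
Degrees of freedom = 3 − 1 = 2; critical value at α = 0.05 is 5.991.
Since 0.028 < 5.991, we fail to reject the null hypothesis — the data are consistent with the 12:3:1 ratio.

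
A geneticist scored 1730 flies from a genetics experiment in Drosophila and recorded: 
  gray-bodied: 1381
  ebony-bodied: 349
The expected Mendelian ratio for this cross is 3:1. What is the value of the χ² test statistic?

21.494

The 3:1 ratio has 4 parts, so with N = 1730 the expected counts are:
  gray-bodied: 1730 × 3/4 = 1297.5
  ebony-bodied: 1730 × 1/4 = 432.5
χ² = Σ (O − E)² / E
  gray-bodied: (1381 − 1297.5)² / 1297.5 = 5.3736
  ebony-bodied: (349 − 432.5)² / 432.5 = 16.1208
χ² = 5.3736 + 16.1208 = 21.4944 ≈ 21.494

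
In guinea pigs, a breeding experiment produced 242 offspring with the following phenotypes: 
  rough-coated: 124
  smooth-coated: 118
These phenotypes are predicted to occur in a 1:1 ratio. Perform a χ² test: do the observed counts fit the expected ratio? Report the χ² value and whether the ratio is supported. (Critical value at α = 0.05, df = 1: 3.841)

The 1:1 ratio has 2 parts, so with N = 242 the expected counts are:
  rough-coated: 242 × 1/2 = 121
  smooth-coated: 242 × 1/2 = 121
χ² = Σ (O − E)² / E
  rough-coated: (124 − 121)² / 121 = 0.0744
  smooth-coated: (118 − 121)² / 121 = 0.0744
χ² = 0.0744 + 0.0744 = 0.1488 ≈ 0.149
Degrees of freedom = 2 − 1 = 1; critical value at α = 0.05 is 3.841.
Since 0.149 < 3.841, we fail to reject the null hypothesis — the data are consistent with the 1:1 ratio.

0.149; consistent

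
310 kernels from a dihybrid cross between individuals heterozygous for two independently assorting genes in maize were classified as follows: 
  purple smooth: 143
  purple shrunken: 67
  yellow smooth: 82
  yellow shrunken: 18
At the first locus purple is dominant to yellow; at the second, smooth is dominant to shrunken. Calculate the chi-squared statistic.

A dihybrid F₂ with independent assortment and complete dominance at both loci gives a 9:3:3:1 phenotypic ratio.
Under the 9:3:3:1 hypothesis (Σ ratio = 16, N = 310):
  purple smooth: 310 × 9/16 = 174.375
  purple shrunken: 310 × 3/16 = 58.125
  yellow smooth: 310 × 3/16 = 58.125
  yellow shrunken: 310 × 1/16 = 19.375
χ² = Σ (O − E)² / E
  purple smooth: (143 − 174.375)² / 174.375 = 5.6453
  purple shrunken: (67 − 58.125)² / 58.125 = 1.3551
  yellow smooth: (82 − 58.125)² / 58.125 = 9.8067
  yellow shrunken: (18 − 19.375)² / 19.375 = 0.0976
χ² = 5.6453 + 1.3551 + 9.8067 + 0.0976 = 16.9047 ≈ 16.905

16.905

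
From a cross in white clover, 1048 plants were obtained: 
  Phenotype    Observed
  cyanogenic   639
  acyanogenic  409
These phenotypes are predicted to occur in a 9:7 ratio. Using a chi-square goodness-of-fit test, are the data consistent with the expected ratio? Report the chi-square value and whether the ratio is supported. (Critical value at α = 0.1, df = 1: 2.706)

9.501; not consistent

Total ratio parts = 16. Expected numbers out of 1048:
  cyanogenic: 1048 × 9/16 = 589.5
  acyanogenic: 1048 × 7/16 = 458.5
χ² = Σ (O − E)² / E
  cyanogenic: (639 − 589.5)² / 589.5 = 4.1565
  acyanogenic: (409 − 458.5)² / 458.5 = 5.3441
χ² = 4.1565 + 5.3441 = 9.5006 ≈ 9.501
Degrees of freedom = 2 − 1 = 1; critical value at α = 0.1 is 2.706.
Since 9.501 > 2.706, we reject the null hypothesis — the data do not fit the 9:7 ratio.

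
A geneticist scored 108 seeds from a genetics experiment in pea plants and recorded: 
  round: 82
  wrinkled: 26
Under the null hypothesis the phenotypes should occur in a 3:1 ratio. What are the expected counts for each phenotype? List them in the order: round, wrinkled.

Total ratio parts = 4. Expected numbers out of 108:
  round: 108 × 3/4 = 81
  wrinkled: 108 × 1/4 = 27

81, 27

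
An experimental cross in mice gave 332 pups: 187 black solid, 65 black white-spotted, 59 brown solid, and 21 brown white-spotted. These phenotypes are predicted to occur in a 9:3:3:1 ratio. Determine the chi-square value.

Expected counts for N = 332 under a 9:3:3:1 ratio (total parts = 16):
  black solid: 332 × 9/16 = 186.75
  black white-spotted: 332 × 3/16 = 62.25
  brown solid: 332 × 3/16 = 62.25
  brown white-spotted: 332 × 1/16 = 20.75
χ² = Σ (O − E)² / E
  black solid: (187 − 186.75)² / 186.75 = 0.0003
  black white-spotted: (65 − 62.25)² / 62.25 = 0.1215
  brown solid: (59 − 62.25)² / 62.25 = 0.1697
  brown white-spotted: (21 − 20.75)² / 20.75 = 0.0030
χ² = 0.0003 + 0.1215 + 0.1697 + 0.0030 = 0.2945 ≈ 0.295

0.295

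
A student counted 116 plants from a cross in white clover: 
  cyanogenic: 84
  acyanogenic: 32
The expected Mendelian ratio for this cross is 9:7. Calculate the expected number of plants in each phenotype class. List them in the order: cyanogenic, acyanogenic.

Under the 9:7 hypothesis (Σ ratio = 16, N = 116):
  cyanogenic: 116 × 9/16 = 65.25
  acyanogenic: 116 × 7/16 = 50.75

65.25, 50.75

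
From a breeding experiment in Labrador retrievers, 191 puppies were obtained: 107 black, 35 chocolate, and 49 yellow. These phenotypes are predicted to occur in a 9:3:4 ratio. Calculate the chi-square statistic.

The 9:3:4 ratio has 16 parts, so with N = 191 the expected counts are:
  black: 191 × 9/16 = 107.4375
  chocolate: 191 × 3/16 = 35.8125
  yellow: 191 × 4/16 = 47.75
χ² = Σ (O − E)² / E
  black: (107 − 107.4375)² / 107.4375 = 0.0018
  chocolate: (35 − 35.8125)² / 35.8125 = 0.0184
  yellow: (49 − 47.75)² / 47.75 = 0.0327
χ² = 0.0018 + 0.0184 + 0.0327 = 0.0529 ≈ 0.053

0.053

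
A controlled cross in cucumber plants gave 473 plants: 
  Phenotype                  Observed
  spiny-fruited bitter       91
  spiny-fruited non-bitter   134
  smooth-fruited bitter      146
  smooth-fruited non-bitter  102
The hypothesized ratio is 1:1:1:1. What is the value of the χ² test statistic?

Under the 1:1:1:1 hypothesis (Σ ratio = 4, N = 473):
  spiny-fruited bitter: 473 × 1/4 = 118.25
  spiny-fruited non-bitter: 473 × 1/4 = 118.25
  smooth-fruited bitter: 473 × 1/4 = 118.25
  smooth-fruited non-bitter: 473 × 1/4 = 118.25
χ² = Σ (O − E)² / E
  spiny-fruited bitter: (91 − 118.25)² / 118.25 = 6.2796
  spiny-fruited non-bitter: (134 − 118.25)² / 118.25 = 2.0978
  smooth-fruited bitter: (146 − 118.25)² / 118.25 = 6.5122
  smooth-fruited non-bitter: (102 − 118.25)² / 118.25 = 2.2331
χ² = 6.2796 + 2.0978 + 6.5122 + 2.2331 = 17.1227 ≈ 17.123

17.123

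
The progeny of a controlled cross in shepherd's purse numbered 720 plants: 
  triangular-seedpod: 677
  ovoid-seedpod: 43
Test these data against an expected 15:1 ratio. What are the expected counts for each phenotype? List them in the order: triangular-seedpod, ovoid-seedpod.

Expected counts for N = 720 under a 15:1 ratio (total parts = 16):
  triangular-seedpod: 720 × 15/16 = 675
  ovoid-seedpod: 720 × 1/16 = 45

675, 45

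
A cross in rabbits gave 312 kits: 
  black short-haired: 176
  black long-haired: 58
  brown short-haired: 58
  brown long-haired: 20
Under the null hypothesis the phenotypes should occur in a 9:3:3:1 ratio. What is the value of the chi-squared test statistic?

Expected counts for N = 312 under a 9:3:3:1 ratio (total parts = 16):
  black short-haired: 312 × 9/16 = 175.5
  black long-haired: 312 × 3/16 = 58.5
  brown short-haired: 312 × 3/16 = 58.5
  brown long-haired: 312 × 1/16 = 19.5
χ² = Σ (O − E)² / E
  black short-haired: (176 − 175.5)² / 175.5 = 0.0014
  black long-haired: (58 − 58.5)² / 58.5 = 0.0043
  brown short-haired: (58 − 58.5)² / 58.5 = 0.0043
  brown long-haired: (20 − 19.5)² / 19.5 = 0.0128
χ² = 0.0014 + 0.0043 + 0.0043 + 0.0128 = 0.0228 ≈ 0.023

0.023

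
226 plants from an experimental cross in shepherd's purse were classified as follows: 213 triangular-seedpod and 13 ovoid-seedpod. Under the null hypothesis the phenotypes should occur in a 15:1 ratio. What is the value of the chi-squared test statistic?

0.096

Total ratio parts = 16. Expected numbers out of 226:
  triangular-seedpod: 226 × 15/16 = 211.875
  ovoid-seedpod: 226 × 1/16 = 14.125
χ² = Σ (O − E)² / E
  triangular-seedpod: (213 − 211.875)² / 211.875 = 0.0060
  ovoid-seedpod: (13 − 14.125)² / 14.125 = 0.0896
χ² = 0.0060 + 0.0896 = 0.0956 ≈ 0.096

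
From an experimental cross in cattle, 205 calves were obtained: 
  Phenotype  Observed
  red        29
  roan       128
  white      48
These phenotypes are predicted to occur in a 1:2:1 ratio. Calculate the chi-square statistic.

Total ratio parts = 4. Expected numbers out of 205:
  red: 205 × 1/4 = 51.25
  roan: 205 × 2/4 = 102.5
  white: 205 × 1/4 = 51.25
χ² = Σ (O − E)² / E
  red: (29 − 51.25)² / 51.25 = 9.6598
  roan: (128 − 102.5)² / 102.5 = 6.3439
  white: (48 − 51.25)² / 51.25 = 0.2061
χ² = 9.6598 + 6.3439 + 0.2061 = 16.2098 ≈ 16.210

16.210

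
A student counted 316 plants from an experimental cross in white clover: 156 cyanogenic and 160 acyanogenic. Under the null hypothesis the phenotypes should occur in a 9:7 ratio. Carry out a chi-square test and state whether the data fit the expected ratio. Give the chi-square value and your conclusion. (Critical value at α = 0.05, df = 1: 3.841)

6.083; not consistent

Under the 9:7 hypothesis (Σ ratio = 16, N = 316):
  cyanogenic: 316 × 9/16 = 177.75
  acyanogenic: 316 × 7/16 = 138.25
χ² = Σ (O − E)² / E
  cyanogenic: (156 − 177.75)² / 177.75 = 2.6614
  acyanogenic: (160 − 138.25)² / 138.25 = 3.4218
χ² = 2.6614 + 3.4218 = 6.0832 ≈ 6.083
Degrees of freedom = 2 − 1 = 1; critical value at α = 0.05 is 3.841.
Since 6.083 > 3.841, we reject the null hypothesis — the data do not fit the 9:7 ratio.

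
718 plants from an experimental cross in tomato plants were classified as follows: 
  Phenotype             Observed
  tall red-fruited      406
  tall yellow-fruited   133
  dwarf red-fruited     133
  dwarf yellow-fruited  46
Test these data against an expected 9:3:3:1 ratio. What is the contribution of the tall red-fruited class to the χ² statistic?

Total ratio parts = 16. Expected numbers out of 718:
  tall red-fruited: 718 × 9/16 = 403.875
  tall yellow-fruited: 718 × 3/16 = 134.625
  dwarf red-fruited: 718 × 3/16 = 134.625
  dwarf yellow-fruited: 718 × 1/16 = 44.875
Contribution of tall red-fruited: (406 − 403.875)² / 403.875 = 0.0112

0.011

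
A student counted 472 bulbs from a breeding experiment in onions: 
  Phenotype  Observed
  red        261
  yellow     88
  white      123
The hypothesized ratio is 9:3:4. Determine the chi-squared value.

The 9:3:4 ratio has 16 parts, so with N = 472 the expected counts are:
  red: 472 × 9/16 = 265.5
  yellow: 472 × 3/16 = 88.5
  white: 472 × 4/16 = 118
χ² = Σ (O − E)² / E
  red: (261 − 265.5)² / 265.5 = 0.0763
  yellow: (88 − 88.5)² / 88.5 = 0.0028
  white: (123 − 118)² / 118 = 0.2119
χ² = 0.0763 + 0.0028 + 0.2119 = 0.291

0.291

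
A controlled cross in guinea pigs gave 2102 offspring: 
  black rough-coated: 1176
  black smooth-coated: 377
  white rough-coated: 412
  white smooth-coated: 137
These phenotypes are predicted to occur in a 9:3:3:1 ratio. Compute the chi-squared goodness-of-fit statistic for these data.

The 9:3:3:1 ratio has 16 parts, so with N = 2102 the expected counts are:
  black rough-coated: 2102 × 9/16 = 1182.375
  black smooth-coated: 2102 × 3/16 = 394.125
  white rough-coated: 2102 × 3/16 = 394.125
  white smooth-coated: 2102 × 1/16 = 131.375
χ² = Σ (O − E)² / E
  black rough-coated: (1176 − 1182.375)² / 1182.375 = 0.0344
  black smooth-coated: (377 − 394.125)² / 394.125 = 0.7441
  white rough-coated: (412 − 394.125)² / 394.125 = 0.8107
  white smooth-coated: (137 − 131.375)² / 131.375 = 0.2408
χ² = 0.0344 + 0.7441 + 0.8107 + 0.2408 = 1.830

1.830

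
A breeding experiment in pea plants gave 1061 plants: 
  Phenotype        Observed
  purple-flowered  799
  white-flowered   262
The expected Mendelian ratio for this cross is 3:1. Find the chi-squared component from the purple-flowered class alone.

0.013

The 3:1 ratio has 4 parts, so with N = 1061 the expected counts are:
  purple-flowered: 1061 × 3/4 = 795.75
  white-flowered: 1061 × 1/4 = 265.25
Contribution of purple-flowered: (799 − 795.75)² / 795.75 = 0.0133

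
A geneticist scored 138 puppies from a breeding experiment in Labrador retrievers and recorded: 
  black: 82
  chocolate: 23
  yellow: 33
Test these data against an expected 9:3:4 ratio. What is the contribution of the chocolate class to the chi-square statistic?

0.319

Under the 9:3:4 hypothesis (Σ ratio = 16, N = 138):
  black: 138 × 9/16 = 77.625
  chocolate: 138 × 3/16 = 25.875
  yellow: 138 × 4/16 = 34.5
Contribution of chocolate: (23 − 25.875)² / 25.875 = 0.3194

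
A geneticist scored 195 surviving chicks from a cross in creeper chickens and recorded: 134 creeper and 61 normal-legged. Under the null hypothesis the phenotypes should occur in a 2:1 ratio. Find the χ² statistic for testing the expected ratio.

Total ratio parts = 3. Expected numbers out of 195:
  creeper: 195 × 2/3 = 130
  normal-legged: 195 × 1/3 = 65
χ² = Σ (O − E)² / E
  creeper: (134 − 130)² / 130 = 0.1231
  normal-legged: (61 − 65)² / 65 = 0.2462
χ² = 0.1231 + 0.2462 = 0.3693 ≈ 0.369

0.369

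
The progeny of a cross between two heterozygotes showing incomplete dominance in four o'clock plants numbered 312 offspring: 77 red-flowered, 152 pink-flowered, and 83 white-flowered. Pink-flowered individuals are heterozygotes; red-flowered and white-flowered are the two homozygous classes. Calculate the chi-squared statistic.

With incomplete dominance, a heterozygote × heterozygote cross gives a 1:2:1 phenotypic ratio.
Total ratio parts = 4. Expected numbers out of 312:
  red-flowered: 312 × 1/4 = 78
  pink-flowered: 312 × 2/4 = 156
  white-flowered: 312 × 1/4 = 78
χ² = Σ (O − E)² / E
  red-flowered: (77 − 78)² / 78 = 0.0128
  pink-flowered: (152 − 156)² / 156 = 0.1026
  white-flowered: (83 − 78)² / 78 = 0.3205
χ² = 0.0128 + 0.1026 + 0.3205 = 0.4359 ≈ 0.436

0.436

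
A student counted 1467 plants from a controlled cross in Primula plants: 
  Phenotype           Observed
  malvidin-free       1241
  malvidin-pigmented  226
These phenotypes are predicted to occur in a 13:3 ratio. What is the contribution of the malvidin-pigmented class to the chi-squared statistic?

Under the 13:3 hypothesis (Σ ratio = 16, N = 1467):
  malvidin-free: 1467 × 13/16 = 1191.9375
  malvidin-pigmented: 1467 × 3/16 = 275.0625
Contribution of malvidin-pigmented: (226 − 275.0625)² / 275.0625 = 8.7512

8.751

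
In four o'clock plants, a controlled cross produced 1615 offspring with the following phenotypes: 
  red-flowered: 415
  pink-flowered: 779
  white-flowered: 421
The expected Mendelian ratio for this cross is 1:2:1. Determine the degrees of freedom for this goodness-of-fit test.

A goodness-of-fit test with 3 phenotype classes has df = 3 − 1 = 2.

2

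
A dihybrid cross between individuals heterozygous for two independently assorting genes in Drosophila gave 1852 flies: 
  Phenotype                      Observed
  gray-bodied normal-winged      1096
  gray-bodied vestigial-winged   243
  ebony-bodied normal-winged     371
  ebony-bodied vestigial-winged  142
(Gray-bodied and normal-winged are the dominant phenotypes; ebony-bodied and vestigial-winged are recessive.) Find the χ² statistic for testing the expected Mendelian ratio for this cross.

41.700

A dihybrid F₂ with independent assortment and complete dominance at both loci gives a 9:3:3:1 phenotypic ratio.
The 9:3:3:1 ratio has 16 parts, so with N = 1852 the expected counts are:
  gray-bodied normal-winged: 1852 × 9/16 = 1041.75
  gray-bodied vestigial-winged: 1852 × 3/16 = 347.25
  ebony-bodied normal-winged: 1852 × 3/16 = 347.25
  ebony-bodied vestigial-winged: 1852 × 1/16 = 115.75
χ² = Σ (O − E)² / E
  gray-bodied normal-winged: (1096 − 1041.75)² / 1041.75 = 2.8251
  gray-bodied vestigial-winged: (243 − 347.25)² / 347.25 = 31.2975
  ebony-bodied normal-winged: (371 − 347.25)² / 347.25 = 1.6244
  ebony-bodied vestigial-winged: (142 − 115.75)² / 115.75 = 5.9530
χ² = 2.8251 + 31.2975 + 1.6244 + 5.9530 = 41.700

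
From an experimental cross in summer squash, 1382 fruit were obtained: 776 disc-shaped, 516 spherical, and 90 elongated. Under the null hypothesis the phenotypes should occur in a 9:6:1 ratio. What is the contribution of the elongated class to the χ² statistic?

The 9:6:1 ratio has 16 parts, so with N = 1382 the expected counts are:
  disc-shaped: 1382 × 9/16 = 777.375
  spherical: 1382 × 6/16 = 518.25
  elongated: 1382 × 1/16 = 86.375
Contribution of elongated: (90 − 86.375)² / 86.375 = 0.1521

0.152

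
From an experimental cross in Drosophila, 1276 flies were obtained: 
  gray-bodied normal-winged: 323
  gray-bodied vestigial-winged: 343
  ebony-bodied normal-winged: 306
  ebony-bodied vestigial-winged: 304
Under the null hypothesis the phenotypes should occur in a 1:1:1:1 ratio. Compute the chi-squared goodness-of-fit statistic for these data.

Under the 1:1:1:1 hypothesis (Σ ratio = 4, N = 1276):
  gray-bodied normal-winged: 1276 × 1/4 = 319
  gray-bodied vestigial-winged: 1276 × 1/4 = 319
  ebony-bodied normal-winged: 1276 × 1/4 = 319
  ebony-bodied vestigial-winged: 1276 × 1/4 = 319
χ² = Σ (O − E)² / E
  gray-bodied normal-winged: (323 − 319)² / 319 = 0.0502
  gray-bodied vestigial-winged: (343 − 319)² / 319 = 1.8056
  ebony-bodied normal-winged: (306 − 319)² / 319 = 0.5298
  ebony-bodied vestigial-winged: (304 − 319)² / 319 = 0.7053
χ² = 0.0502 + 1.8056 + 0.5298 + 0.7053 = 3.0909 ≈ 3.091

3.091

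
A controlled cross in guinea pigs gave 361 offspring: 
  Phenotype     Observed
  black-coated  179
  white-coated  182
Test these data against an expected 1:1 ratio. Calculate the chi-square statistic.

Expected counts for N = 361 under a 1:1 ratio (total parts = 2):
  black-coated: 361 × 1/2 = 180.5
  white-coated: 361 × 1/2 = 180.5
χ² = Σ (O − E)² / E
  black-coated: (179 − 180.5)² / 180.5 = 0.0125
  white-coated: (182 − 180.5)² / 180.5 = 0.0125
χ² = 0.0125 + 0.0125 = 0.025

0.025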